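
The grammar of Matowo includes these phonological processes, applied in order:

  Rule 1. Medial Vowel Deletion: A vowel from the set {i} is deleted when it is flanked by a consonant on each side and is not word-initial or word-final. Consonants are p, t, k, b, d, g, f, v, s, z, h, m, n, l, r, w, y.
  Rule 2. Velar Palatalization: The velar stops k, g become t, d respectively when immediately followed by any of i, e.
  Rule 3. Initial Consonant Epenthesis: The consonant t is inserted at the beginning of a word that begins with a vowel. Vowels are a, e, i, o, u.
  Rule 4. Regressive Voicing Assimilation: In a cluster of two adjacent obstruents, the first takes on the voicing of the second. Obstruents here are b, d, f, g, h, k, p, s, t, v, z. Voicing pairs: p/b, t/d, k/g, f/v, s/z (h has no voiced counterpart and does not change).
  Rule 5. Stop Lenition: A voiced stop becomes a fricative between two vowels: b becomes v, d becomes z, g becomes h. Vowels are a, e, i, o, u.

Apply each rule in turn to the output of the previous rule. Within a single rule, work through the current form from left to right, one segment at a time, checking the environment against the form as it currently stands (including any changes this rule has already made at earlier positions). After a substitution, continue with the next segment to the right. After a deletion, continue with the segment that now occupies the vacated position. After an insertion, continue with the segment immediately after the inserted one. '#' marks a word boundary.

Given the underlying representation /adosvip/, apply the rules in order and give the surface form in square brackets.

[tazozfp]

Rule 1 Medial Vowel Deletion: [adosvip] → [adosvp]
Rule 2 Velar Palatalization: no change — [adosvp]
Rule 3 Initial Consonant Epenthesis: [adosvp] → [tadosvp]
Rule 4 Regressive Voicing Assimilation: [tadosvp] → [tadozfp]
Rule 5 Stop Lenition: [tadozfp] → [tazozfp]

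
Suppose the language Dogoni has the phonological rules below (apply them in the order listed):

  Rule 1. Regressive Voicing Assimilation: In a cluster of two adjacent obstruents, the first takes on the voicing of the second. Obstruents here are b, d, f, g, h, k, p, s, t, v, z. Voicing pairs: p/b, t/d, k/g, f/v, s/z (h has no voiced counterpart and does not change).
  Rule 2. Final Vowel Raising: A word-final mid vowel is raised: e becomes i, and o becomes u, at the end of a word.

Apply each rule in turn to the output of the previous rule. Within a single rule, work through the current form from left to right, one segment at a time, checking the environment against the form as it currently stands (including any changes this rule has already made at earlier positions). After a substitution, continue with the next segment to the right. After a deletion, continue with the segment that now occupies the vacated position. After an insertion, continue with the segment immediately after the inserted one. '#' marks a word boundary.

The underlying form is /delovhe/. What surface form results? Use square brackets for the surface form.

[delofhi]

Rule 1 Regressive Voicing Assimilation: [delovhe] → [delofhe]
Rule 2 Final Vowel Raising: [delofhe] → [delofhi]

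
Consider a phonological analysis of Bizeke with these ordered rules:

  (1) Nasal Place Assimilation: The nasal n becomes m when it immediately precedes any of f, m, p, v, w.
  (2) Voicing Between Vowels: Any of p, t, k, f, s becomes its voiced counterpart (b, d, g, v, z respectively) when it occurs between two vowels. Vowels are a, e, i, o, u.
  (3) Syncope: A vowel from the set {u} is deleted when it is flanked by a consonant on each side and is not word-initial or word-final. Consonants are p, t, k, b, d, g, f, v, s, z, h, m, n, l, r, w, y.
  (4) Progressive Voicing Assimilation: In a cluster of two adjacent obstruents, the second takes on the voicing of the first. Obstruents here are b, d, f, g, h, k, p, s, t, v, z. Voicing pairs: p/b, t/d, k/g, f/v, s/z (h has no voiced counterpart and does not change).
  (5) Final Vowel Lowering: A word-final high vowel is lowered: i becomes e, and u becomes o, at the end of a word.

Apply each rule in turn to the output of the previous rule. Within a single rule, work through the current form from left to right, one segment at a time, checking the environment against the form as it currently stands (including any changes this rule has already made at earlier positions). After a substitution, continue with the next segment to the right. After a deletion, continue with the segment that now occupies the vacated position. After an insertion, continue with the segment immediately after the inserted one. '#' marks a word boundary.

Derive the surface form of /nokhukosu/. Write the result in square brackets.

(1) Nasal Place Assimilation: no change — [nokhukosu]
(2) Voicing Between Vowels: [nokhukosu] → [nokhugozu]
(3) Syncope: [nokhugozu] → [nokhgozu]
(4) Progressive Voicing Assimilation: [nokhgozu] → [nokhkozu]
(5) Final Vowel Lowering: [nokhkozu] → [nokhkozo]

[nokhkozo]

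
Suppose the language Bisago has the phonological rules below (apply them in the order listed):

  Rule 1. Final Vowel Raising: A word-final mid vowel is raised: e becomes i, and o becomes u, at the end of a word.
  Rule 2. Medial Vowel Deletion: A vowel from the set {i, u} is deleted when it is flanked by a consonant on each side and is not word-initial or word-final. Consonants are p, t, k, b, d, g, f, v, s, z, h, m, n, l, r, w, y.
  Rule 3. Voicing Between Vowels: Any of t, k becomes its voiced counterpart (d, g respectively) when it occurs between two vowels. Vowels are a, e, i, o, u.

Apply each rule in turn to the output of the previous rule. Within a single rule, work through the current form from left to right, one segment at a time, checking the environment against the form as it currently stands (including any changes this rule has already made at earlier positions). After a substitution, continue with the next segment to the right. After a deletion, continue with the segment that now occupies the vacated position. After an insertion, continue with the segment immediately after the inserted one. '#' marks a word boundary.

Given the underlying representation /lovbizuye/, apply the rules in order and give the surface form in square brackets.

[lovbzyi]

Rule 1 Final Vowel Raising: [lovbizuye] → [lovbizuyi]
Rule 2 Medial Vowel Deletion: [lovbizuyi] → [lovbzyi]
Rule 3 Voicing Between Vowels: no change — [lovbzyi]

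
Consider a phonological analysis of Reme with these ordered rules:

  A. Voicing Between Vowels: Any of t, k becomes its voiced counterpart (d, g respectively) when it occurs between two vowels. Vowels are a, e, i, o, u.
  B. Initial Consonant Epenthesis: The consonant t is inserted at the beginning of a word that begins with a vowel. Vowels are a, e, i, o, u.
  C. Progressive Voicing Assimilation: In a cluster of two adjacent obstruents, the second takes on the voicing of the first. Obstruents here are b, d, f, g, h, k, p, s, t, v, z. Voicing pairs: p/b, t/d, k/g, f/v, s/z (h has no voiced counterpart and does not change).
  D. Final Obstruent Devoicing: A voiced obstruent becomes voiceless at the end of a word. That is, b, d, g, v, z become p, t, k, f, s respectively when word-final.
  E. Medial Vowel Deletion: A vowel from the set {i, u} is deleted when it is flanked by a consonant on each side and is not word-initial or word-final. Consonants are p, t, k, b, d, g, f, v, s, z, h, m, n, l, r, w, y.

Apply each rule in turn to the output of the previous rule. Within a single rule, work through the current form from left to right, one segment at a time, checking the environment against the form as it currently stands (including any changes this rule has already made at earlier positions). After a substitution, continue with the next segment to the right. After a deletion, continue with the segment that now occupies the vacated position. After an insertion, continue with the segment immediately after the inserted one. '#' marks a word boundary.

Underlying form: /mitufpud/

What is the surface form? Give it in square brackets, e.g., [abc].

[mdfpt]

A Voicing Between Vowels: [mitufpud] → [midufpud]
B Initial Consonant Epenthesis: no change — [midufpud]
C Progressive Voicing Assimilation: no change — [midufpud]
D Final Obstruent Devoicing: [midufpud] → [midufput]
E Medial Vowel Deletion: [midufput] → [mdfpt]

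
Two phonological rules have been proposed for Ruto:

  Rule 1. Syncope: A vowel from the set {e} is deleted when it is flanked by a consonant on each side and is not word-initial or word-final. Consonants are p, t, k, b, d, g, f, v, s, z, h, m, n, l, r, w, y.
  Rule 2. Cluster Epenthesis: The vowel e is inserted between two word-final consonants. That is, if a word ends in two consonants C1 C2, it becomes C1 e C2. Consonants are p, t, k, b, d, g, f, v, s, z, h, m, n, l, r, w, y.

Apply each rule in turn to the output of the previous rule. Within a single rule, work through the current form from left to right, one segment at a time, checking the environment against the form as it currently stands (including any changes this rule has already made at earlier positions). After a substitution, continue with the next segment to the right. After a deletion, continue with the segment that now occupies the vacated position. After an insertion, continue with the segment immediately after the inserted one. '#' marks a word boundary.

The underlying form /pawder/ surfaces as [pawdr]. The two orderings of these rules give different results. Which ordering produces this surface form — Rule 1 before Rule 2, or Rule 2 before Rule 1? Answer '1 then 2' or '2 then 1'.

Order 1 then 2:
  1 Syncope: [pawder] → [pawdr]
  2 Cluster Epenthesis: [pawdr] → [pawder]
  result: [pawder]
Order 2 then 1:
  2 Cluster Epenthesis: no change — [pawder]
  1 Syncope: [pawder] → [pawdr]
  result: [pawdr]

2 then 1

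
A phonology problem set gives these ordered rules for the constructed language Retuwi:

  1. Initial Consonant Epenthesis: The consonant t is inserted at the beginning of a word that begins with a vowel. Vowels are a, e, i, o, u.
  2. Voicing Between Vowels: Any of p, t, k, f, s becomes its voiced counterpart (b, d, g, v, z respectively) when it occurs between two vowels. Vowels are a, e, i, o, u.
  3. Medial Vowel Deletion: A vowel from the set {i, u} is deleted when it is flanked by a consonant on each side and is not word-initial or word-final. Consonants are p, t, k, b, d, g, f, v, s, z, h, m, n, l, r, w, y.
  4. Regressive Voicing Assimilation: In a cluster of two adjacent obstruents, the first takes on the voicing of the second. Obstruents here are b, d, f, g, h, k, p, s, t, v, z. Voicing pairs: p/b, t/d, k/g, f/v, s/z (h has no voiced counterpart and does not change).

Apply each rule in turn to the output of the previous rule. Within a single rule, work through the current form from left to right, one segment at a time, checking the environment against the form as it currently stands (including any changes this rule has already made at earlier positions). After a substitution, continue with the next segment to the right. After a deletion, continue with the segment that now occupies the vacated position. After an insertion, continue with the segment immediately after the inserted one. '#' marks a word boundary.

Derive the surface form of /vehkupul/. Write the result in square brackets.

[vehgbl]

1 Initial Consonant Epenthesis: no change — [vehkupul]
2 Voicing Between Vowels: [vehkupul] → [vehkubul]
3 Medial Vowel Deletion: [vehkubul] → [vehkbl]
4 Regressive Voicing Assimilation: [vehkbl] → [vehgbl]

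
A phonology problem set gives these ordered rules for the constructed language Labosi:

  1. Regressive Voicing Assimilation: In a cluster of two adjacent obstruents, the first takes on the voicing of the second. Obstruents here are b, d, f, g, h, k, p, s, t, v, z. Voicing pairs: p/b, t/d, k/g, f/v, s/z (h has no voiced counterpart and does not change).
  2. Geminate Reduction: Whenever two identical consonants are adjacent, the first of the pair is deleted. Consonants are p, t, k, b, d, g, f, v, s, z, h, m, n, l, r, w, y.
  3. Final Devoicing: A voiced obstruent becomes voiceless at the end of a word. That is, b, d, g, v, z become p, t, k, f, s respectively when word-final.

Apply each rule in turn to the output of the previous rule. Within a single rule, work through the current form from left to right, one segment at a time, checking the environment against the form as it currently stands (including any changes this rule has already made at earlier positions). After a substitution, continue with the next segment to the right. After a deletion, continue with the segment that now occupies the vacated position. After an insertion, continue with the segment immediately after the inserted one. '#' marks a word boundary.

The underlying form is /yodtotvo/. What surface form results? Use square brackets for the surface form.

1 Regressive Voicing Assimilation: [yodtotvo] → [yottodvo]
2 Geminate Reduction: [yottodvo] → [yotodvo]
3 Final Devoicing: no change — [yotodvo]

[yotodvo]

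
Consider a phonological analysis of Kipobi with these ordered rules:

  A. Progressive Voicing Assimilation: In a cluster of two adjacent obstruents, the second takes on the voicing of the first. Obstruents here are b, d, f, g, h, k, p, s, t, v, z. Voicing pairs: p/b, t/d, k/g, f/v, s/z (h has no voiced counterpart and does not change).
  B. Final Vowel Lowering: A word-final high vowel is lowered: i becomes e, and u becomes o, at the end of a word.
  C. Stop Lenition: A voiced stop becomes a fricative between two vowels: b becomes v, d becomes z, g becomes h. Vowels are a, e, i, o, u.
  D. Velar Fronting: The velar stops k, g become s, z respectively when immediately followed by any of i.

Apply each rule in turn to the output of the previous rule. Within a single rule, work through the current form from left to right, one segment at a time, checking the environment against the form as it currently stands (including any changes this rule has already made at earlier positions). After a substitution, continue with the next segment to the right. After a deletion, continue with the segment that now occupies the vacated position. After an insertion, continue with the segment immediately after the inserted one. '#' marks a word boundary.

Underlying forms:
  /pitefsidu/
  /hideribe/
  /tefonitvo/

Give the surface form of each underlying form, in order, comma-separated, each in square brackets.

/pitefsidu/:
  A Progressive Voicing Assimilation: no change — [pitefsidu]
  B Final Vowel Lowering: [pitefsidu] → [pitefsido]
  C Stop Lenition: [pitefsido] → [pitefsizo]
  D Velar Fronting: no change — [pitefsizo]
/hideribe/:
  A Progressive Voicing Assimilation: no change — [hideribe]
  B Final Vowel Lowering: no change — [hideribe]
  C Stop Lenition: [hideribe] → [hizerive]
  D Velar Fronting: no change — [hizerive]
/tefonitvo/:
  A Progressive Voicing Assimilation: [tefonitvo] → [tefonitfo]
  B Final Vowel Lowering: no change — [tefonitfo]
  C Stop Lenition: no change — [tefonitfo]
  D Velar Fronting: no change — [tefonitfo]

[pitefsizo], [hizerive], [tefonitfo]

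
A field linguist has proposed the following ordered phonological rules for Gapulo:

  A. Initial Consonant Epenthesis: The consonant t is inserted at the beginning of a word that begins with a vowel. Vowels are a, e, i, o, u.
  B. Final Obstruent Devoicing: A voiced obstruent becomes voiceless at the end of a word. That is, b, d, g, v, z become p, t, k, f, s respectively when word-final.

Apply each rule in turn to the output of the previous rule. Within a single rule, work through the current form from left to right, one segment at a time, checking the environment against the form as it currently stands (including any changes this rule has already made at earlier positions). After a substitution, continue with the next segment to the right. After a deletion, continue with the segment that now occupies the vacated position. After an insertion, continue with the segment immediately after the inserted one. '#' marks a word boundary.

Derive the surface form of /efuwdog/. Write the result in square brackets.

A Initial Consonant Epenthesis: [efuwdog] → [tefuwdog]
B Final Obstruent Devoicing: [tefuwdog] → [tefuwdok]

[tefuwdok]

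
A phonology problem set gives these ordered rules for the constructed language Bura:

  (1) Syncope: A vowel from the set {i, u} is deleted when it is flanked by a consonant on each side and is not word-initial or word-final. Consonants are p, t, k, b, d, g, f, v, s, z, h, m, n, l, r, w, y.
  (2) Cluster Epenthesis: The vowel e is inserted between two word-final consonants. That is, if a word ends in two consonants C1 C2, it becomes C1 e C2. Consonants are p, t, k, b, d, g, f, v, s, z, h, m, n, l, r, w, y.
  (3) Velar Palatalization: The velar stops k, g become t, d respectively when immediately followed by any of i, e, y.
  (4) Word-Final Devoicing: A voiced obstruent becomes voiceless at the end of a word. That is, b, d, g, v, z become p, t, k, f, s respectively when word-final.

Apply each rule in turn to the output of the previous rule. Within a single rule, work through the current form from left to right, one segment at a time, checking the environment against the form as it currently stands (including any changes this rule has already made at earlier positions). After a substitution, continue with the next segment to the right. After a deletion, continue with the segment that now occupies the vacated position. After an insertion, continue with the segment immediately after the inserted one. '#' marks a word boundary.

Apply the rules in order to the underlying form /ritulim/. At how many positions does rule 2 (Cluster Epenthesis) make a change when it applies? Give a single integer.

(1) Syncope: [ritulim] → [rtlm]
(2) Cluster Epenthesis: [rtlm] → [rtlem]
(3) Velar Palatalization: no change — [rtlem]
(4) Word-Final Devoicing: no change — [rtlem]
Rule 2 changed 1 position(s).

1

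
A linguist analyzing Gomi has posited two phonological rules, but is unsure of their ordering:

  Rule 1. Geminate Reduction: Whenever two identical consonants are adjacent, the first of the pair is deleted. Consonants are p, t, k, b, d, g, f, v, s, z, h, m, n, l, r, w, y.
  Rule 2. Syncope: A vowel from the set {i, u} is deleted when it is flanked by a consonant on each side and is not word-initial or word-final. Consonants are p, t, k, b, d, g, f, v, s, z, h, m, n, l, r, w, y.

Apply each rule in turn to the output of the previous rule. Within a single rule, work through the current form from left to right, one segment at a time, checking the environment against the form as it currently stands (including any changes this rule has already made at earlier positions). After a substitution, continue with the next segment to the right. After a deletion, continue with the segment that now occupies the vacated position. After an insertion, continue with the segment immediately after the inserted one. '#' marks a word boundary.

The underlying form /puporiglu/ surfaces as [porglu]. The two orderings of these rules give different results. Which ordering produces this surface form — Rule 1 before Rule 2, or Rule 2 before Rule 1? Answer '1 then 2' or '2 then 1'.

Order 1 then 2:
  1 Geminate Reduction: no change — [puporiglu]
  2 Syncope: [puporiglu] → [pporglu]
  result: [pporglu]
Order 2 then 1:
  2 Syncope: [puporiglu] → [pporglu]
  1 Geminate Reduction: [pporglu] → [porglu]
  result: [porglu]

2 then 1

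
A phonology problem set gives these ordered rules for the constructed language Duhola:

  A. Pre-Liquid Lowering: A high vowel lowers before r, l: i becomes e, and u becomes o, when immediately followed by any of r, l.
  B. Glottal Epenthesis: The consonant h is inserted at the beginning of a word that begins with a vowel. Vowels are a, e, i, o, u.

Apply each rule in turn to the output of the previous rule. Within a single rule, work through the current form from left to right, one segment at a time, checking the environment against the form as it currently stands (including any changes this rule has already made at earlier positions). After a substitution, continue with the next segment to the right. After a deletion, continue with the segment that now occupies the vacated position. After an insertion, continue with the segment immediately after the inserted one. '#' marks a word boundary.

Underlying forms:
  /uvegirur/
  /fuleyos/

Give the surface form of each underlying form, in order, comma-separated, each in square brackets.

/uvegirur/:
  A Pre-Liquid Lowering: [uvegirur] → [uvegeror]
  B Glottal Epenthesis: [uvegeror] → [huvegeror]
/fuleyos/:
  A Pre-Liquid Lowering: [fuleyos] → [foleyos]
  B Glottal Epenthesis: no change — [foleyos]

[huvegeror], [foleyos]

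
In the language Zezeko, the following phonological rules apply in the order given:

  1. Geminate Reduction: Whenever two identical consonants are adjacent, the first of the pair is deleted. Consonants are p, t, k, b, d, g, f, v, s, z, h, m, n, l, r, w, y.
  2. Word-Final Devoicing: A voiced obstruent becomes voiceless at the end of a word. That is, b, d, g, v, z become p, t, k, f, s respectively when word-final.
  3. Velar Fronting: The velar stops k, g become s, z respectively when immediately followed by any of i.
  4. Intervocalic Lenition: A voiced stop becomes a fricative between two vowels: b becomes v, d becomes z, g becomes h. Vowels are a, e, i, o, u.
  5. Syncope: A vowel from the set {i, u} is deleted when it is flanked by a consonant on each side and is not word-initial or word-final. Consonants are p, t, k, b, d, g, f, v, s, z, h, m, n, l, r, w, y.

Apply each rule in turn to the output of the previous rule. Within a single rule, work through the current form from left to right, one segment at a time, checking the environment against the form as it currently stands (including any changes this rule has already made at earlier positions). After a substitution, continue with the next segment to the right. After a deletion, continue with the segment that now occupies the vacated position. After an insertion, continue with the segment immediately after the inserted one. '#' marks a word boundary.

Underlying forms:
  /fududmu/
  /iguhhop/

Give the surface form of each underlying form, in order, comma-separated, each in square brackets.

/fududmu/:
  1 Geminate Reduction: no change — [fududmu]
  2 Word-Final Devoicing: no change — [fududmu]
  3 Velar Fronting: no change — [fududmu]
  4 Intervocalic Lenition: [fududmu] → [fuzudmu]
  5 Syncope: [fuzudmu] → [fzdmu]
/iguhhop/:
  1 Geminate Reduction: [iguhhop] → [iguhop]
  2 Word-Final Devoicing: no change — [iguhop]
  3 Velar Fronting: no change — [iguhop]
  4 Intervocalic Lenition: [iguhop] → [ihuhop]
  5 Syncope: [ihuhop] → [ihhop]

[fzdmu], [ihhop]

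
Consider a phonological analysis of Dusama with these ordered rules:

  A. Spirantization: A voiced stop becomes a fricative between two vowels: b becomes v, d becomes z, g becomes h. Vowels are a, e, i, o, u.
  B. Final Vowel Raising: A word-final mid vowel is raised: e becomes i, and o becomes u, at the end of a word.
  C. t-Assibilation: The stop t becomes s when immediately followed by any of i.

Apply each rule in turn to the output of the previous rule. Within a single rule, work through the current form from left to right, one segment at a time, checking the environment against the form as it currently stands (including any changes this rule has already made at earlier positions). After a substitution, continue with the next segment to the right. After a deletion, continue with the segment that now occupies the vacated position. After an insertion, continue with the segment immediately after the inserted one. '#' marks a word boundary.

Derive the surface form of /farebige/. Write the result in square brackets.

[farevihi]

A Spirantization: [farebige] → [farevihe]
B Final Vowel Raising: [farevihe] → [farevihi]
C t-Assibilation: no change — [farevihi]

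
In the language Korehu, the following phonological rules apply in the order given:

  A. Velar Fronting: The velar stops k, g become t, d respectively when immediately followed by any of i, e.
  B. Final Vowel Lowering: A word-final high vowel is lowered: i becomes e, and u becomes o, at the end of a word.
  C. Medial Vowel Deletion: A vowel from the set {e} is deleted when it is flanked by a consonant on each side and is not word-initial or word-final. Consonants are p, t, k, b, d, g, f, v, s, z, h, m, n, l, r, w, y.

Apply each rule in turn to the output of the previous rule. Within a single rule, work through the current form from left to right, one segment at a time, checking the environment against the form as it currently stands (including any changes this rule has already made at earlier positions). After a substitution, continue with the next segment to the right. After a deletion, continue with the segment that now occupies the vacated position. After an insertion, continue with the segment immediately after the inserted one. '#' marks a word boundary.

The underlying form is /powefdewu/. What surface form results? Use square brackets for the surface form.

A Velar Fronting: no change — [powefdewu]
B Final Vowel Lowering: [powefdewu] → [powefdewo]
C Medial Vowel Deletion: [powefdewo] → [powfdwo]

[powfdwo]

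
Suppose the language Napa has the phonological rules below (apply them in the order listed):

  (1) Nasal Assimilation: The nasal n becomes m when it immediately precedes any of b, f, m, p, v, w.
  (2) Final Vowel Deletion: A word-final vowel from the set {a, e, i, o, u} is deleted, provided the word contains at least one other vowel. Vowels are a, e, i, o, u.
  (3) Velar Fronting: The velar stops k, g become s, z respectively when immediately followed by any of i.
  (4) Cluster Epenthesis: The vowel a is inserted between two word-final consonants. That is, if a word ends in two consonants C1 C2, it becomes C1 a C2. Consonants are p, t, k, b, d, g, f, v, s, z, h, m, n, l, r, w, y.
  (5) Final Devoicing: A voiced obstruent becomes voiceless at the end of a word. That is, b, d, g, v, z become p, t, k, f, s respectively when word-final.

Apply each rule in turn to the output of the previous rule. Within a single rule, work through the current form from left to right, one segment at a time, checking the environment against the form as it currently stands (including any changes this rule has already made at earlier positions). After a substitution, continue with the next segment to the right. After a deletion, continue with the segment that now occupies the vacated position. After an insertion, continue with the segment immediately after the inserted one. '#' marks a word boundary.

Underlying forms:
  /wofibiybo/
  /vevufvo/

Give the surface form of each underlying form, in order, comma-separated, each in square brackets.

[wofibiyap], [vevufaf]

/wofibiybo/:
  (1) Nasal Assimilation: no change — [wofibiybo]
  (2) Final Vowel Deletion: [wofibiybo] → [wofibiyb]
  (3) Velar Fronting: no change — [wofibiyb]
  (4) Cluster Epenthesis: [wofibiyb] → [wofibiyab]
  (5) Final Devoicing: [wofibiyab] → [wofibiyap]
/vevufvo/:
  (1) Nasal Assimilation: no change — [vevufvo]
  (2) Final Vowel Deletion: [vevufvo] → [vevufv]
  (3) Velar Fronting: no change — [vevufv]
  (4) Cluster Epenthesis: [vevufv] → [vevufav]
  (5) Final Devoicing: [vevufav] → [vevufaf]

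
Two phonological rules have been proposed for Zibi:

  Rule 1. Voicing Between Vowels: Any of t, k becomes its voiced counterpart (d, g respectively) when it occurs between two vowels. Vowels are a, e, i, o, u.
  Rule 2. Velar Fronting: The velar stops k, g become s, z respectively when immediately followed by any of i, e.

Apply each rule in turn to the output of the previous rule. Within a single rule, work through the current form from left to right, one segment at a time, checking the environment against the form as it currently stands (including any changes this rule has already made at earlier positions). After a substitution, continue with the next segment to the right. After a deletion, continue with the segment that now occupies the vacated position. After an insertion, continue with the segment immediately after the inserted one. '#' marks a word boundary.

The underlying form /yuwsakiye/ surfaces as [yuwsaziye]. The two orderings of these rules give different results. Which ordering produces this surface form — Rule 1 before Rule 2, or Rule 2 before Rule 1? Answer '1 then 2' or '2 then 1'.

1 then 2

Order 1 then 2:
  1 Voicing Between Vowels: [yuwsakiye] → [yuwsagiye]
  2 Velar Fronting: [yuwsagiye] → [yuwsaziye]
  result: [yuwsaziye]
Order 2 then 1:
  2 Velar Fronting: [yuwsakiye] → [yuwsasiye]
  1 Voicing Between Vowels: no change — [yuwsasiye]
  result: [yuwsasiye]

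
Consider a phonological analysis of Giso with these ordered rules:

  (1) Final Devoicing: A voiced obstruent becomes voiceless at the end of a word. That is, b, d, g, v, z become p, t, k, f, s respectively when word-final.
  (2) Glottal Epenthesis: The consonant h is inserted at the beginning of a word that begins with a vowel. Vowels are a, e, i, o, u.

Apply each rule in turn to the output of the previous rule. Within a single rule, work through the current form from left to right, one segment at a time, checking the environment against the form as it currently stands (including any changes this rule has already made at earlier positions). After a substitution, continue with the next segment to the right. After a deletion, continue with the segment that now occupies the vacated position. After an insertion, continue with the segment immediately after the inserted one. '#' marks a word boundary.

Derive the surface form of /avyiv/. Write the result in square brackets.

(1) Final Devoicing: [avyiv] → [avyif]
(2) Glottal Epenthesis: [avyif] → [havyif]

[havyif]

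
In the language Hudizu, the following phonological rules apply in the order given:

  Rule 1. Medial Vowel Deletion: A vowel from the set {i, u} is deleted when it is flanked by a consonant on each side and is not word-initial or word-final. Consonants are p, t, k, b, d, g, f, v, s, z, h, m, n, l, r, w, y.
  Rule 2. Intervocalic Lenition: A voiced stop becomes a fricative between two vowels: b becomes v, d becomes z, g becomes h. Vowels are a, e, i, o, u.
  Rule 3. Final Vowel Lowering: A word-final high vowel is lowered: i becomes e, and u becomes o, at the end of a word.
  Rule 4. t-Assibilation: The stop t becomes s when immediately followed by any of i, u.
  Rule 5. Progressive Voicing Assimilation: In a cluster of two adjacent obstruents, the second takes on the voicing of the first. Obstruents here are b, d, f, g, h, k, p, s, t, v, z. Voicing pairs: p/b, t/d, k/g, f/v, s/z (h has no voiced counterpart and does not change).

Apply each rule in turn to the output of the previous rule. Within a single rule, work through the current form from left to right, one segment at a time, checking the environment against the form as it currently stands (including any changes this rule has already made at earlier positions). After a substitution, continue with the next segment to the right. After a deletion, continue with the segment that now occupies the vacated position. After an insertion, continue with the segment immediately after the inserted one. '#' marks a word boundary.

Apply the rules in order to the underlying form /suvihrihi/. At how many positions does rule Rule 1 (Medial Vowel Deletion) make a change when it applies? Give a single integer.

Rule 1 Medial Vowel Deletion: [suvihrihi] → [svhrhi]
Rule 2 Intervocalic Lenition: no change — [svhrhi]
Rule 3 Final Vowel Lowering: [svhrhi] → [svhrhe]
Rule 4 t-Assibilation: no change — [svhrhe]
Rule 5 Progressive Voicing Assimilation: [svhrhe] → [sfhrhe]
Rule Rule 1 changed 3 position(s).

3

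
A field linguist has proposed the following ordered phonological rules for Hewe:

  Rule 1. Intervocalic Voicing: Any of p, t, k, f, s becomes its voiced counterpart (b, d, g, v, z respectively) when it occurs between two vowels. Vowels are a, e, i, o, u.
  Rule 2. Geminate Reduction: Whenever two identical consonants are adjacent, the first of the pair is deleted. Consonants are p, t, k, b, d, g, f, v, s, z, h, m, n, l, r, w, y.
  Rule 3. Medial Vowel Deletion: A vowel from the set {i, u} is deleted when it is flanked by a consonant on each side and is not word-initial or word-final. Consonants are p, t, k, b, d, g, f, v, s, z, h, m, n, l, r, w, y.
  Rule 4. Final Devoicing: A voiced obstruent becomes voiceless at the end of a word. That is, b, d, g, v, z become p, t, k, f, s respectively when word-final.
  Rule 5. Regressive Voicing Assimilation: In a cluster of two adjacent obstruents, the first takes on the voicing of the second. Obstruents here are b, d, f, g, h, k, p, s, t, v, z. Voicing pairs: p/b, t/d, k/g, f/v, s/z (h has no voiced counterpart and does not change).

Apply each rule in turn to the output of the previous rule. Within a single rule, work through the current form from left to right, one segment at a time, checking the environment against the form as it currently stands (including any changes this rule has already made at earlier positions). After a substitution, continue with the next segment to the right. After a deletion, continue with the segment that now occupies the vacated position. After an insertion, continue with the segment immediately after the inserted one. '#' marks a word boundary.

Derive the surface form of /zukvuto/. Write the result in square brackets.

Rule 1 Intervocalic Voicing: [zukvuto] → [zukvudo]
Rule 2 Geminate Reduction: no change — [zukvudo]
Rule 3 Medial Vowel Deletion: [zukvudo] → [zkvdo]
Rule 4 Final Devoicing: no change — [zkvdo]
Rule 5 Regressive Voicing Assimilation: [zkvdo] → [sgvdo]

[sgvdo]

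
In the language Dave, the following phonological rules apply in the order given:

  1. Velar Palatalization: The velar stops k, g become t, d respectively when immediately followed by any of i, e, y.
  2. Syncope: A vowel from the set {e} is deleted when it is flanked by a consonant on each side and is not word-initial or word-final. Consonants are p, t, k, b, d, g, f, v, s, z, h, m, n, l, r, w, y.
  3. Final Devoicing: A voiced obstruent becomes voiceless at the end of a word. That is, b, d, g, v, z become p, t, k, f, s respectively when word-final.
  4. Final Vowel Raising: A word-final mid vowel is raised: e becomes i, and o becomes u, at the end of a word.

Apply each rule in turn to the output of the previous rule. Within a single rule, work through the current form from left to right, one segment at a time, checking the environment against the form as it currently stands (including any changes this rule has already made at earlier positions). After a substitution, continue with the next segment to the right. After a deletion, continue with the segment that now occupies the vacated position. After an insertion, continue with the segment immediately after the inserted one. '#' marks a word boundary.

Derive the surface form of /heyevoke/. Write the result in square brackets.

[hyvoti]

1 Velar Palatalization: [heyevoke] → [heyevote]
2 Syncope: [heyevote] → [hyvote]
3 Final Devoicing: no change — [hyvote]
4 Final Vowel Raising: [hyvote] → [hyvoti]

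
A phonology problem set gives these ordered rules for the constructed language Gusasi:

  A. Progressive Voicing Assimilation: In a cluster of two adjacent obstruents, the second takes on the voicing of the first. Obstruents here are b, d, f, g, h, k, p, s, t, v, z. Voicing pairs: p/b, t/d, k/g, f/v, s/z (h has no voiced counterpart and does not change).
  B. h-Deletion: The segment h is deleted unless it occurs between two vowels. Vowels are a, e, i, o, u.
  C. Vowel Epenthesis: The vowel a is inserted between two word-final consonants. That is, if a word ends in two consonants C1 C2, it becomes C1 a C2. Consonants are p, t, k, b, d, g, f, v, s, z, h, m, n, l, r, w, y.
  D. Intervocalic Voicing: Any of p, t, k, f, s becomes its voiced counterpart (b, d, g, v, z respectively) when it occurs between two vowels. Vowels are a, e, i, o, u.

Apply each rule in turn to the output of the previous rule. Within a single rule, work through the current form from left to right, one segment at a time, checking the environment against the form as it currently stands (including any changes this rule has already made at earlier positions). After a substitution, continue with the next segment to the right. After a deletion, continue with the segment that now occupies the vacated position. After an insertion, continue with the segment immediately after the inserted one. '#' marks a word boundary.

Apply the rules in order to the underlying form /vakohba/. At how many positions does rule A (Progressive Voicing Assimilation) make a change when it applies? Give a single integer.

1

A Progressive Voicing Assimilation: [vakohba] → [vakohpa]
B h-Deletion: [vakohpa] → [vakopa]
C Vowel Epenthesis: no change — [vakopa]
D Intervocalic Voicing: [vakopa] → [vagoba]
Rule A changed 1 position(s).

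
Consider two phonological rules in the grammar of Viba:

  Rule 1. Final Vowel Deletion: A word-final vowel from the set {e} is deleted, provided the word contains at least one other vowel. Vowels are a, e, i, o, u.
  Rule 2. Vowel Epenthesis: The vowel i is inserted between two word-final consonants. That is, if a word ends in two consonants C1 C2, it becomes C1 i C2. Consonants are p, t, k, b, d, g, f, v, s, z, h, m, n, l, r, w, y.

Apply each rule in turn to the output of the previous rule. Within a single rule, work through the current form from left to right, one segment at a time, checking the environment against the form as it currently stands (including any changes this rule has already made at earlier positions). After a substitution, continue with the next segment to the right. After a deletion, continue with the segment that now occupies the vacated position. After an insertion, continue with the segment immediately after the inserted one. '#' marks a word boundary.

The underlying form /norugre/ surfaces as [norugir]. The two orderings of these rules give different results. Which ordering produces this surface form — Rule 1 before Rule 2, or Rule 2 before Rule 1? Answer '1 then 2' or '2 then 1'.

1 then 2

Order 1 then 2:
  1 Final Vowel Deletion: [norugre] → [norugr]
  2 Vowel Epenthesis: [norugr] → [norugir]
  result: [norugir]
Order 2 then 1:
  2 Vowel Epenthesis: no change — [norugre]
  1 Final Vowel Deletion: [norugre] → [norugr]
  result: [norugr]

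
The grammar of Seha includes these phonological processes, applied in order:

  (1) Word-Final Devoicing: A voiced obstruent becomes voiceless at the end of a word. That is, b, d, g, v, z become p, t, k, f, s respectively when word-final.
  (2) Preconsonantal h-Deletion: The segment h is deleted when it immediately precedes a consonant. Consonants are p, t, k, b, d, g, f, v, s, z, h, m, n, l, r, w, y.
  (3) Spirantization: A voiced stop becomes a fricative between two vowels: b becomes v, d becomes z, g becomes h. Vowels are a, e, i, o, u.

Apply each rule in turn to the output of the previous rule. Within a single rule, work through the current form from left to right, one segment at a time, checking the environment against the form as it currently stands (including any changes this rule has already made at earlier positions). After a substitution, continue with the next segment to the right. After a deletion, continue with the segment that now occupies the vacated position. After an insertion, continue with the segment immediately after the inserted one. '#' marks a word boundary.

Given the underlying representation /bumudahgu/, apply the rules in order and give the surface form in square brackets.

[bumuzahu]

(1) Word-Final Devoicing: no change — [bumudahgu]
(2) Preconsonantal h-Deletion: [bumudahgu] → [bumudagu]
(3) Spirantization: [bumudagu] → [bumuzahu]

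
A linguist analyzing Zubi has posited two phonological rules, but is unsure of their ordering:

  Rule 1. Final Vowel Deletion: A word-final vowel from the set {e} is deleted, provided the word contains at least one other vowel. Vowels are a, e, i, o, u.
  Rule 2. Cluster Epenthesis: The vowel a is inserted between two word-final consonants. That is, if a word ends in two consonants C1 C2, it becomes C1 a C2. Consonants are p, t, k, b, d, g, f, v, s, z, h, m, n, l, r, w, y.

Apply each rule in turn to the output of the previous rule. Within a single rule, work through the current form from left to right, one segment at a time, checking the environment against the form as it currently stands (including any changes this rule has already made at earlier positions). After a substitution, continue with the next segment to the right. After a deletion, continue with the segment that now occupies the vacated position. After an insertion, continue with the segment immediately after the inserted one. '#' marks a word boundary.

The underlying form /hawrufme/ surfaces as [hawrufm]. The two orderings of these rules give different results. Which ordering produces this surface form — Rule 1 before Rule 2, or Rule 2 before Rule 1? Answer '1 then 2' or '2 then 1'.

Order 1 then 2:
  1 Final Vowel Deletion: [hawrufme] → [hawrufm]
  2 Cluster Epenthesis: [hawrufm] → [hawrufam]
  result: [hawrufam]
Order 2 then 1:
  2 Cluster Epenthesis: no change — [hawrufme]
  1 Final Vowel Deletion: [hawrufme] → [hawrufm]
  result: [hawrufm]

2 then 1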